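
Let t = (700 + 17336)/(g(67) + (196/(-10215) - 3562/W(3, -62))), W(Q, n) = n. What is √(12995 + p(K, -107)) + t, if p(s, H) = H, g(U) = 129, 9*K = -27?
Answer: 1427842485/14759156 + 6*√358 ≈ 210.27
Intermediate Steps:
K = -3 (K = (⅑)*(-27) = -3)
t = 1427842485/14759156 (t = (700 + 17336)/(129 + (196/(-10215) - 3562/(-62))) = 18036/(129 + (196*(-1/10215) - 3562*(-1/62))) = 18036/(129 + (-196/10215 + 1781/31)) = 18036/(129 + 18186839/316665) = 18036/(59036624/316665) = 18036*(316665/59036624) = 1427842485/14759156 ≈ 96.743)
√(12995 + p(K, -107)) + t = √(12995 - 107) + 1427842485/14759156 = √12888 + 1427842485/14759156 = 6*√358 + 1427842485/14759156 = 1427842485/14759156 + 6*√358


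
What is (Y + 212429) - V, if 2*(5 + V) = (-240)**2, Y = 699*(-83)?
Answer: 125617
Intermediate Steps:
Y = -58017
V = 28795 (V = -5 + (1/2)*(-240)**2 = -5 + (1/2)*57600 = -5 + 28800 = 28795)
(Y + 212429) - V = (-58017 + 212429) - 1*28795 = 154412 - 28795 = 125617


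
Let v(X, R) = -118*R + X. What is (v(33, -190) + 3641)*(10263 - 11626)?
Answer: -35566122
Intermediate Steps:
v(X, R) = X - 118*R
(v(33, -190) + 3641)*(10263 - 11626) = ((33 - 118*(-190)) + 3641)*(10263 - 11626) = ((33 + 22420) + 3641)*(-1363) = (22453 + 3641)*(-1363) = 26094*(-1363) = -35566122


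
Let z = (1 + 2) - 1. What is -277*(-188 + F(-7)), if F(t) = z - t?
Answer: 49583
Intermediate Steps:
z = 2 (z = 3 - 1 = 2)
F(t) = 2 - t
-277*(-188 + F(-7)) = -277*(-188 + (2 - 1*(-7))) = -277*(-188 + (2 + 7)) = -277*(-188 + 9) = -277*(-179) = 49583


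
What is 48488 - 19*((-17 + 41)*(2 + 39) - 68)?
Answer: 31084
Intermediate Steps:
48488 - 19*((-17 + 41)*(2 + 39) - 68) = 48488 - 19*(24*41 - 68) = 48488 - 19*(984 - 68) = 48488 - 19*916 = 48488 - 17404 = 31084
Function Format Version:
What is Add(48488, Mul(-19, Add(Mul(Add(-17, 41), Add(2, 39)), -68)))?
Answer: 31084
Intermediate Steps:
Add(48488, Mul(-19, Add(Mul(Add(-17, 41), Add(2, 39)), -68))) = Add(48488, Mul(-19, Add(Mul(24, 41), -68))) = Add(48488, Mul(-19, Add(984, -68))) = Add(48488, Mul(-19, 916)) = Add(48488, -17404) = 31084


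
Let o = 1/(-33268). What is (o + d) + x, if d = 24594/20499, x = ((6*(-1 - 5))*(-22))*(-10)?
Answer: -1800103608249/227320244 ≈ -7918.8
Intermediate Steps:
o = -1/33268 ≈ -3.0059e-5
x = -7920 (x = ((6*(-6))*(-22))*(-10) = -36*(-22)*(-10) = 792*(-10) = -7920)
d = 8198/6833 (d = 24594*(1/20499) = 8198/6833 ≈ 1.1998)
(o + d) + x = (-1/33268 + 8198/6833) - 7920 = 272724231/227320244 - 7920 = -1800103608249/227320244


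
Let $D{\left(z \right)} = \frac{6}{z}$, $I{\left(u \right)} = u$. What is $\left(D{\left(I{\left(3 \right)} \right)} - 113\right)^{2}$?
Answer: $12321$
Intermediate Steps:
$\left(D{\left(I{\left(3 \right)} \right)} - 113\right)^{2} = \left(\frac{6}{3} - 113\right)^{2} = \left(6 \cdot \frac{1}{3} - 113\right)^{2} = \left(2 - 113\right)^{2} = \left(-111\right)^{2} = 12321$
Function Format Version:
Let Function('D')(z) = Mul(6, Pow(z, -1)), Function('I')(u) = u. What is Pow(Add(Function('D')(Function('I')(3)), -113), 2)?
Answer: 12321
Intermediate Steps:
Pow(Add(Function('D')(Function('I')(3)), -113), 2) = Pow(Add(Mul(6, Pow(3, -1)), -113), 2) = Pow(Add(Mul(6, Rational(1, 3)), -113), 2) = Pow(Add(2, -113), 2) = Pow(-111, 2) = 12321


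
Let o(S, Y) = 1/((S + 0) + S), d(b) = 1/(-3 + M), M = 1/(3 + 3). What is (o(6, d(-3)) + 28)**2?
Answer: 113569/144 ≈ 788.67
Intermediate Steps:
M = 1/6 ≈ 0.16667
d(b) = -6/17 (d(b) = 1/(-3 + 1/6) = 1/(-17/6) = -6/17)
o(S, Y) = 1/(2*S) (o(S, Y) = 1/(S + S) = 1/(2*S))
(o(6, d(-3)) + 28)**2 = ((1/2)/6 + 28)**2 = ((1/2)*(1/6) + 28)**2 = (1/12 + 28)**2 = (337/12)**2 = 113569/144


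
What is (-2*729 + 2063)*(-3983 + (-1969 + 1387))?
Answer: -2761825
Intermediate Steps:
(-2*729 + 2063)*(-3983 + (-1969 + 1387)) = (-1458 + 2063)*(-3983 - 582) = 605*(-4565) = -2761825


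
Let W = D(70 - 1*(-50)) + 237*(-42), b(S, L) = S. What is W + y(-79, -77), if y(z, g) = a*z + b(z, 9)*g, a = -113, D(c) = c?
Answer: 5176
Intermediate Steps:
y(z, g) = -113*z + g*z (y(z, g) = -113*z + z*g = -113*z + g*z)
W = -9834 (W = (70 - 1*(-50)) + 237*(-42) = (70 + 50) - 9954 = 120 - 9954 = -9834)
W + y(-79, -77) = -9834 - 79*(-113 - 77) = -9834 - 79*(-190) = -9834 + 15010 = 5176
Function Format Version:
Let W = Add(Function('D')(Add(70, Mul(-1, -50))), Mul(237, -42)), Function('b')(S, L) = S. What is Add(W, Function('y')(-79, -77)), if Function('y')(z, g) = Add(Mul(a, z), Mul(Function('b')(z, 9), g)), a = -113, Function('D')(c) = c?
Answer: 5176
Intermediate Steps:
Function('y')(z, g) = Add(Mul(-113, z), Mul(g, z)) (Function('y')(z, g) = Add(Mul(-113, z), Mul(z, g)) = Add(Mul(-113, z), Mul(g, z)))
W = -9834 (W = Add(Add(70, Mul(-1, -50)), Mul(237, -42)) = Add(Add(70, 50), -9954) = Add(120, -9954) = -9834)
Add(W, Function('y')(-79, -77)) = Add(-9834, Mul(-79, Add(-113, -77))) = Add(-9834, Mul(-79, -190)) = Add(-9834, 15010) = 5176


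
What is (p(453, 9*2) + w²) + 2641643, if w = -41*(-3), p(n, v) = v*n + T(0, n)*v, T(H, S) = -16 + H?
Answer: 2664638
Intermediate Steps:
p(n, v) = -16*v + n*v (p(n, v) = v*n + (-16 + 0)*v = n*v - 16*v = -16*v + n*v)
w = 123
(p(453, 9*2) + w²) + 2641643 = ((9*2)*(-16 + 453) + 123²) + 2641643 = (18*437 + 15129) + 2641643 = (7866 + 15129) + 2641643 = 22995 + 2641643 = 2664638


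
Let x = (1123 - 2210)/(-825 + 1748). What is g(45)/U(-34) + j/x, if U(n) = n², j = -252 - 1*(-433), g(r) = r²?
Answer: -190923653/1256572 ≈ -151.94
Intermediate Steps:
x = -1087/923 ≈ -1.1777
j = 181 (j = -252 + 433 = 181)
g(45)/U(-34) + j/x = 45²/((-34)²) + 181/(-1087/923) = 2025/1156 + 181*(-923/1087) = 2025*(1/1156) - 167063/1087 = 2025/1156 - 167063/1087 = -190923653/1256572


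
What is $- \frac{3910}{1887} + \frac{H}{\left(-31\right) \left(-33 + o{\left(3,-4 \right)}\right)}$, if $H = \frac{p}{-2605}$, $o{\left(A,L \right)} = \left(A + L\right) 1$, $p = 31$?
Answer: $- \frac{20371211}{9831270} \approx -2.0721$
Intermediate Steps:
$o{\left(A,L \right)} = A + L$
$H = - \frac{31}{2605}$ ($H = \frac{31}{-2605} = 31 \left(- \frac{1}{2605}\right) = - \frac{31}{2605} \approx -0.0119$)
$- \frac{3910}{1887} + \frac{H}{\left(-31\right) \left(-33 + o{\left(3,-4 \right)}\right)} = - \frac{3910}{1887} - \frac{31}{2605 \left(- 31 \left(-33 + \left(3 - 4\right)\right)\right)} = \left(-3910\right) \frac{1}{1887} - \frac{31}{2605 \left(- 31 \left(-33 - 1\right)\right)} = - \frac{230}{111} - \frac{31}{2605 \left(\left(-31\right) \left(-34\right)\right)} = - \frac{230}{111} - \frac{31}{2605 \cdot 1054} = - \frac{230}{111} - \frac{1}{88570} = - \frac{20371211}{9831270}$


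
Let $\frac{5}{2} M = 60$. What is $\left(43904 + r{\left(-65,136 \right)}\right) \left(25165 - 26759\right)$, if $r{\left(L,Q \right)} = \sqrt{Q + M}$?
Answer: $-69982976 - 6376 \sqrt{10} \approx -7.0003 \cdot 10^{7}$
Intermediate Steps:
$M = 24$ ($M = \frac{2}{5} \cdot 60 = 24$)
$r{\left(L,Q \right)} = \sqrt{24 + Q}$ ($r{\left(L,Q \right)} = \sqrt{Q + 24} = \sqrt{24 + Q}$)
$\left(43904 + r{\left(-65,136 \right)}\right) \left(25165 - 26759\right) = \left(43904 + \sqrt{24 + 136}\right) \left(25165 - 26759\right) = \left(43904 + \sqrt{160}\right) \left(-1594\right) = \left(43904 + 4 \sqrt{10}\right) \left(-1594\right) = -69982976 - 6376 \sqrt{10}$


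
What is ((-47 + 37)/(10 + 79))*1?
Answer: -10/89 ≈ -0.11236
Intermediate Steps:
((-47 + 37)/(10 + 79))*1 = -10/89*1 = -10/89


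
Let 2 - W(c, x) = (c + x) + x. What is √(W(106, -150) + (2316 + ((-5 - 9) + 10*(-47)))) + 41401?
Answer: 41401 + 26*√3 ≈ 41446.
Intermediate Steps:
W(c, x) = 2 - c - 2*x (W(c, x) = 2 - ((c + x) + x) = 2 - (c + 2*x) = 2 + (-c - 2*x) = 2 - c - 2*x)
√(W(106, -150) + (2316 + ((-5 - 9) + 10*(-47)))) + 41401 = √((2 - 1*106 - 2*(-150)) + (2316 + ((-5 - 9) + 10*(-47)))) + 41401 = √((2 - 106 + 300) + (2316 + (-14 - 470))) + 41401 = √(196 + (2316 - 484)) + 41401 = √(196 + 1832) + 41401 = √2028 + 41401 = 26*√3 + 41401 = 41401 + 26*√3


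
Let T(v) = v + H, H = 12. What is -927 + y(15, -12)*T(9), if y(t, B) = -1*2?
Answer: -969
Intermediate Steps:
T(v) = 12 + v (T(v) = v + 12 = 12 + v)
y(t, B) = -2
-927 + y(15, -12)*T(9) = -927 - 2*(12 + 9) = -927 - 2*21 = -927 - 42 = -969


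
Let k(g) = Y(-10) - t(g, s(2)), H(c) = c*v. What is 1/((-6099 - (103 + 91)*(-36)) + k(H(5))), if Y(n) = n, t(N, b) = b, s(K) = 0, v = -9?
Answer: 1/875 ≈ 0.0011429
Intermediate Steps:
H(c) = -9*c (H(c) = c*(-9) = -9*c)
k(g) = -10 (k(g) = -10 - 1*0 = -10 + 0 = -10)
1/((-6099 - (103 + 91)*(-36)) + k(H(5))) = 1/((-6099 - (103 + 91)*(-36)) - 10) = 1/((-6099 - 194*(-36)) - 10) = 1/((-6099 - 1*(-6984)) - 10) = 1/((-6099 + 6984) - 10) = 1/(885 - 10) = 1/875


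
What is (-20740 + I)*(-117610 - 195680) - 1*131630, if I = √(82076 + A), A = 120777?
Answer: 6497502970 - 313290*√202853 ≈ 6.3564e+9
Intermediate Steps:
I = √202853 (I = √(82076 + 120777) = √202853 ≈ 450.39)
(-20740 + I)*(-117610 - 195680) - 1*131630 = (-20740 + √202853)*(-117610 - 195680) - 1*131630 = (-20740 + √202853)*(-313290) - 131630 = (6497634600 - 313290*√202853) - 131630 = 6497502970 - 313290*√202853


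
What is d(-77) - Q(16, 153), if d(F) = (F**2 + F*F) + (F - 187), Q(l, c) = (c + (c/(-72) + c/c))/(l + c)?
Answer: 15673873/1352 ≈ 11593.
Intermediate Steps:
Q(l, c) = (1 + 71*c/72)/(c + l) (Q(l, c) = (c + (c*(-1/72) + 1))/(c + l) = (c + (-c/72 + 1))/(c + l) = (c + (1 - c/72))/(c + l) = (1 + 71*c/72)/(c + l))
d(F) = -187 + F + 2*F**2 (d(F) = (F**2 + F**2) + (-187 + F) = 2*F**2 + (-187 + F) = -187 + F + 2*F**2)
d(-77) - Q(16, 153) = (-187 - 77 + 2*(-77)**2) - (1 + (71/72)*153)/(153 + 16) = (-187 - 77 + 2*5929) - (1 + 1207/8)/169 = (-187 - 77 + 11858) - 1215/(169*8) = 11594 - 1*1215/1352 = 11594 - 1215/1352 = 15673873/1352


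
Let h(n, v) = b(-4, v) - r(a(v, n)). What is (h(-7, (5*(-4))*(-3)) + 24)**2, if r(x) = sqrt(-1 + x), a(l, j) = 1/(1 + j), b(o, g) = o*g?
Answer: (1296 + I*sqrt(42))**2/36 ≈ 46655.0 + 466.61*I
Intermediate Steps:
b(o, g) = g*o
h(n, v) = -sqrt(-1 + 1/(1 + n)) - 4*v (h(n, v) = v*(-4) - sqrt(-1 + 1/(1 + n)) = -4*v - sqrt(-1 + 1/(1 + n)) = -sqrt(-1 + 1/(1 + n)) - 4*v)
(h(-7, (5*(-4))*(-3)) + 24)**2 = ((-sqrt(-1*(-7)/(1 - 7)) - 4*5*(-4)*(-3)) + 24)**2 = ((-sqrt(-1*(-7)/(-6)) - (-80)*(-3)) + 24)**2 = ((-sqrt(-1*(-7)*(-1/6)) - 4*60) + 24)**2 = ((-sqrt(-7/6) - 240) + 24)**2 = ((-I*sqrt(42)/6 - 240) + 24)**2 = ((-240 - I*sqrt(42)/6) + 24)**2 = (-216 - I*sqrt(42)/6)**2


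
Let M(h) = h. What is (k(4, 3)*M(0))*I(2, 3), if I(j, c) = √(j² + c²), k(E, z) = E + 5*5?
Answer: 0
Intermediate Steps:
k(E, z) = 25 + E (k(E, z) = E + 25 = 25 + E)
I(j, c) = √(c² + j²)
(k(4, 3)*M(0))*I(2, 3) = ((25 + 4)*0)*√(3² + 2²) = (29*0)*√(9 + 4) = 0*√13 = 0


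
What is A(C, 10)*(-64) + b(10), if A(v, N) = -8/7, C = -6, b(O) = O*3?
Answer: 722/7 ≈ 103.14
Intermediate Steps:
b(O) = 3*O
A(v, N) = -8/7 (A(v, N) = -8*⅐ = -8/7)
A(C, 10)*(-64) + b(10) = -8/7*(-64) + 3*10 = 512/7 + 30 = 722/7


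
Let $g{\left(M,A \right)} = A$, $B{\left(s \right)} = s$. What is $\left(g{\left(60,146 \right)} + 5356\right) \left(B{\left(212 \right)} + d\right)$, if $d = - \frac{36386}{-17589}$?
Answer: $\frac{6905475836}{5863} \approx 1.1778 \cdot 10^{6}$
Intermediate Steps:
$d = \frac{36386}{17589}$ ($d = \left(-36386\right) \left(- \frac{1}{17589}\right) = \frac{36386}{17589} \approx 2.0687$)
$\left(g{\left(60,146 \right)} + 5356\right) \left(B{\left(212 \right)} + d\right) = \left(146 + 5356\right) \left(212 + \frac{36386}{17589}\right) = 5502 \cdot \frac{3765254}{17589} = \frac{6905475836}{5863}$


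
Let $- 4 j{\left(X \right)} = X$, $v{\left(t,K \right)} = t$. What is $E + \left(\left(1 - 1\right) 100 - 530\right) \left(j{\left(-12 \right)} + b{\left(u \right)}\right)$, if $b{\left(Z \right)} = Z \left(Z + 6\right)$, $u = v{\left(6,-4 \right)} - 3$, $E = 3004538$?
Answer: $2988638$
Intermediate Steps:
$j{\left(X \right)} = - \frac{X}{4}$
$u = 3$ ($u = 6 - 3 = 3$)
$b{\left(Z \right)} = Z \left(6 + Z\right)$
$E + \left(\left(1 - 1\right) 100 - 530\right) \left(j{\left(-12 \right)} + b{\left(u \right)}\right) = 3004538 + \left(\left(1 - 1\right) 100 - 530\right) \left(\left(- \frac{1}{4}\right) \left(-12\right) + 3 \left(6 + 3\right)\right) = 3004538 + \left(0 \cdot 100 - 530\right) \left(3 + 3 \cdot 9\right) = 3004538 + \left(0 - 530\right) \left(3 + 27\right) = 3004538 - 15900 = 2988638$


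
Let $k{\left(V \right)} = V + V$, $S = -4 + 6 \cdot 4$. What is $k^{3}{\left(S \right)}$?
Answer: $64000$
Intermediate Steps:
$S = 20$ ($S = -4 + 24 = 20$)
$k{\left(V \right)} = 2 V$
$k^{3}{\left(S \right)} = \left(2 \cdot 20\right)^{3} = 40^{3} = 64000$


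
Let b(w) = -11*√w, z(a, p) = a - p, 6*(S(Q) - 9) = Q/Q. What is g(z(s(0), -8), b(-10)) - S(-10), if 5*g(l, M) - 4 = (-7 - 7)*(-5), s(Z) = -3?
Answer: 169/30 ≈ 5.6333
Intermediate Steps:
S(Q) = 55/6 (S(Q) = 9 + (Q/Q)/6 = 9 + (⅙)*1 = 9 + ⅙ = 55/6)
g(l, M) = 74/5 (g(l, M) = ⅘ + ((-7 - 7)*(-5))/5 = ⅘ + (-14*(-5))/5 = ⅘ + (⅕)*70 = ⅘ + 14 = 74/5)
g(z(s(0), -8), b(-10)) - S(-10) = 74/5 - 1*55/6 = 74/5 - 55/6 = 169/30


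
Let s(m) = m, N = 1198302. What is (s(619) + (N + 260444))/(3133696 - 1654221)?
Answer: 291873/295895 ≈ 0.98641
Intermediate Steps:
(s(619) + (N + 260444))/(3133696 - 1654221) = (619 + (1198302 + 260444))/(3133696 - 1654221) = (619 + 1458746)/1479475 = 1459365*(1/1479475) = 291873/295895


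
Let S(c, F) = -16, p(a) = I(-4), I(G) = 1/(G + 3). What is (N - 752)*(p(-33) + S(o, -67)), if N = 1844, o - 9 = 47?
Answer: -18564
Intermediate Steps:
I(G) = 1/(3 + G)
o = 56 (o = 9 + 47 = 56)
p(a) = -1 (p(a) = 1/(3 - 4) = 1/(-1) = -1)
(N - 752)*(p(-33) + S(o, -67)) = (1844 - 752)*(-1 - 16) = 1092*(-17) = -18564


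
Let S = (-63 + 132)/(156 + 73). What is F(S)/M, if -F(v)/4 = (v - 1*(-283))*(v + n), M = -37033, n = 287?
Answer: 17073287168/1942047553 ≈ 8.7914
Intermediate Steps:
S = 69/229 ≈ 0.30131
F(v) = -4*(283 + v)*(287 + v) (F(v) = -4*(v - 1*(-283))*(v + 287) = -4*(v + 283)*(287 + v) = -4*(283 + v)*(287 + v))
F(S)/M = (-324884 - 2280*69/229 - 4*(69/229)**2)/(-37033) = (-324884 - 157320/229 - 4*4761/52441)*(-1/37033) = (-324884 - 157320/229 - 19044/52441)*(-1/37033) = -17073287168/52441*(-1/37033) = 17073287168/1942047553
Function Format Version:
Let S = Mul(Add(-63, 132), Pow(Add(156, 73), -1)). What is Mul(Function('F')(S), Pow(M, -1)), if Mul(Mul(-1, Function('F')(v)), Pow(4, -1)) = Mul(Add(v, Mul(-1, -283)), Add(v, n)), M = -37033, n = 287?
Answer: Rational(17073287168, 1942047553) ≈ 8.7914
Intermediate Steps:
S = Rational(69, 229) (S = Mul(69, Pow(229, -1)) = Mul(69, Rational(1, 229)) = Rational(69, 229) ≈ 0.30131)
Function('F')(v) = Mul(-4, Add(283, v), Add(287, v)) (Function('F')(v) = Mul(-4, Mul(Add(v, Mul(-1, -283)), Add(v, 287))) = Mul(-4, Mul(Add(v, 283), Add(287, v))) = Mul(-4, Mul(Add(283, v), Add(287, v))) = Mul(-4, Add(283, v), Add(287, v)))
Mul(Function('F')(S), Pow(M, -1)) = Mul(Add(-324884, Mul(-2280, Rational(69, 229)), Mul(-4, Pow(Rational(69, 229), 2))), Pow(-37033, -1)) = Mul(Add(-324884, Rational(-157320, 229), Mul(-4, Rational(4761, 52441))), Rational(-1, 37033)) = Mul(Add(-324884, Rational(-157320, 229), Rational(-19044, 52441)), Rational(-1, 37033)) = Mul(Rational(-17073287168, 52441), Rational(-1, 37033)) = Rational(17073287168, 1942047553)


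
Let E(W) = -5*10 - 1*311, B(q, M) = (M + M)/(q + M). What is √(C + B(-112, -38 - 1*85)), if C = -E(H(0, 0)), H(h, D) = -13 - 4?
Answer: √19994035/235 ≈ 19.028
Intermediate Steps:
B(q, M) = 2*M/(M + q) (B(q, M) = (2*M)/(M + q) = 2*M/(M + q))
H(h, D) = -17
E(W) = -361 (E(W) = -50 - 311 = -361)
C = 361 (C = -1*(-361) = 361)
√(C + B(-112, -38 - 1*85)) = √(361 + 2*(-38 - 1*85)/((-38 - 1*85) - 112)) = √(361 + 2*(-38 - 85)/((-38 - 85) - 112)) = √(361 + 2*(-123)/(-123 - 112)) = √(361 + 2*(-123)/(-235)) = √(361 + 2*(-123)*(-1/235)) = √(361 + 246/235) = √(85081/235) = √19994035/235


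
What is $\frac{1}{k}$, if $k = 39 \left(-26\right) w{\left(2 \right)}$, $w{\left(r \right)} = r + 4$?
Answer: $- \frac{1}{6084} \approx -0.00016437$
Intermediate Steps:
$w{\left(r \right)} = 4 + r$
$k = -6084$ ($k = 39 \left(-26\right) \left(4 + 2\right) = \left(-1014\right) 6 = -6084$)
$\frac{1}{k} = \frac{1}{-6084} = - \frac{1}{6084}$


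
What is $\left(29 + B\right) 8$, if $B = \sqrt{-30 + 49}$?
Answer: $232 + 8 \sqrt{19} \approx 266.87$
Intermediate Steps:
$B = \sqrt{19} \approx 4.3589$
$\left(29 + B\right) 8 = \left(29 + \sqrt{19}\right) 8 = 232 + 8 \sqrt{19}$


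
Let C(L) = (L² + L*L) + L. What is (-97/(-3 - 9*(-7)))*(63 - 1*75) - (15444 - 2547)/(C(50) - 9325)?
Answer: 10648/475 ≈ 22.417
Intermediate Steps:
C(L) = L + 2*L² (C(L) = (L² + L²) + L = 2*L² + L = L + 2*L²)
(-97/(-3 - 9*(-7)))*(63 - 1*75) - (15444 - 2547)/(C(50) - 9325) = (-97/(-3 - 9*(-7)))*(63 - 1*75) - (15444 - 2547)/(50*(1 + 2*50) - 9325) = (-97/(-3 + 63))*(63 - 75) - 12897/(50*(1 + 100) - 9325) = -97/60*(-12) - 12897/(50*101 - 9325) = -97*1/60*(-12) - 12897/(5050 - 9325) = -97/60*(-12) - 12897/(-4275) = 97/5 - 12897*(-1)/4275 = 97/5 - 1*(-1433/475) = 97/5 + 1433/475 = 10648/475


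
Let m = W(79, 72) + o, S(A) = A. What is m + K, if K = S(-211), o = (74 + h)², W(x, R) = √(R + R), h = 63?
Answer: 18570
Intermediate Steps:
W(x, R) = √2*√R (W(x, R) = √(2*R) = √2*√R)
o = 18769 (o = (74 + 63)² = 137² = 18769)
K = -211
m = 18781 (m = √2*√72 + 18769 = √2*(6*√2) + 18769 = 12 + 18769 = 18781)
m + K = 18781 - 211 = 18570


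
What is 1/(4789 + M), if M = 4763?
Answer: 1/9552 ≈ 0.00010469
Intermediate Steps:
1/(4789 + M) = 1/(4789 + 4763) = 1/9552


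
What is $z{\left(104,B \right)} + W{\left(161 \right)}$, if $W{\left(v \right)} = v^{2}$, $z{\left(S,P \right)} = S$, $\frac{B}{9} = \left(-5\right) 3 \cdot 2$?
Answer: $26025$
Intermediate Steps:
$B = -270$ ($B = 9 \left(-5\right) 3 \cdot 2 = 9 \left(\left(-15\right) 2\right) = 9 \left(-30\right) = -270$)
$z{\left(104,B \right)} + W{\left(161 \right)} = 104 + 161^{2} = 104 + 25921 = 26025$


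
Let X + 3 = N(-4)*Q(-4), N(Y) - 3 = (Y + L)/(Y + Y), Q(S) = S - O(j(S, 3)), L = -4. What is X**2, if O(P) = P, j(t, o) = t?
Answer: 9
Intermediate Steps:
Q(S) = 0 (Q(S) = S - S = 0)
N(Y) = 3 + (-4 + Y)/(2*Y) (N(Y) = 3 + (Y - 4)/(Y + Y) = 3 + (-4 + Y)/((2*Y)) = 3 + (-4 + Y)*(1/(2*Y)) = 3 + (-4 + Y)/(2*Y))
X = -3 (X = -3 + (7/2 - 2/(-4))*0 = -3 + (7/2 - 2*(-1/4))*0 = -3 + (7/2 + 1/2)*0 = -3 + 4*0 = -3 + 0 = -3)
X**2 = (-3)**2 = 9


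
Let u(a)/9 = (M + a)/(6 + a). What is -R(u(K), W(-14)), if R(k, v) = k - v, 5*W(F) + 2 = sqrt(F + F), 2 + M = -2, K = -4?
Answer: 178/5 + 2*I*sqrt(7)/5 ≈ 35.6 + 1.0583*I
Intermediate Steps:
M = -4 (M = -2 - 2 = -4)
u(a) = 9*(-4 + a)/(6 + a) (u(a) = 9*((-4 + a)/(6 + a)) = 9*(-4 + a)/(6 + a))
W(F) = -2/5 + sqrt(2)*sqrt(F)/5 (W(F) = -2/5 + sqrt(F + F)/5 = -2/5 + sqrt(2*F)/5 = -2/5 + (sqrt(2)*sqrt(F))/5 = -2/5 + sqrt(2)*sqrt(F)/5)
-R(u(K), W(-14)) = -(9*(-4 - 4)/(6 - 4) - (-2/5 + sqrt(2)*sqrt(-14)/5)) = -(9*(-8)/2 - (-2/5 + sqrt(2)*(I*sqrt(14))/5)) = -(9*(1/2)*(-8) - (-2/5 + 2*I*sqrt(7)/5)) = -(-36 + (2/5 - 2*I*sqrt(7)/5)) = -(-178/5 - 2*I*sqrt(7)/5) = 178/5 + 2*I*sqrt(7)/5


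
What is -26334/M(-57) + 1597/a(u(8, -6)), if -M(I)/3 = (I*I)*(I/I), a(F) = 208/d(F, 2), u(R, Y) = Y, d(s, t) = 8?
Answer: 95033/1482 ≈ 64.125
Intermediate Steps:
a(F) = 26 (a(F) = 208/8 = 208*(1/8) = 26)
M(I) = -3*I**2 (M(I) = -3*I*I*I/I = -3*I**2)
-26334/M(-57) + 1597/a(u(8, -6)) = -26334/((-3*(-57)**2)) + 1597/26 = -26334/((-3*3249)) + 1597*(1/26) = -26334/(-9747) + 1597/26 = -26334*(-1/9747) + 1597/26 = 154/57 + 1597/26 = 95033/1482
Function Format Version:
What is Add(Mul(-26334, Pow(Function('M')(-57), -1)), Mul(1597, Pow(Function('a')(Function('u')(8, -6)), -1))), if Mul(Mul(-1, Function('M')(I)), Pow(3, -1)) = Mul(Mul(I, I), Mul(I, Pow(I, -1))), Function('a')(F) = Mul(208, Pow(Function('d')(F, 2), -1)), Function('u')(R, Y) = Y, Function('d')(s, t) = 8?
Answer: Rational(95033, 1482) ≈ 64.125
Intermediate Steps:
Function('a')(F) = 26 (Function('a')(F) = Mul(208, Pow(8, -1)) = Mul(208, Rational(1, 8)) = 26)
Function('M')(I) = Mul(-3, Pow(I, 2)) (Function('M')(I) = Mul(-3, Mul(Mul(I, I), Mul(I, Pow(I, -1)))) = Mul(-3, Mul(Pow(I, 2), 1)) = Mul(-3, Pow(I, 2)))
Add(Mul(-26334, Pow(Function('M')(-57), -1)), Mul(1597, Pow(Function('a')(Function('u')(8, -6)), -1))) = Add(Mul(-26334, Pow(Mul(-3, Pow(-57, 2)), -1)), Mul(1597, Pow(26, -1))) = Add(Mul(-26334, Pow(Mul(-3, 3249), -1)), Mul(1597, Rational(1, 26))) = Add(Mul(-26334, Pow(-9747, -1)), Rational(1597, 26)) = Add(Mul(-26334, Rational(-1, 9747)), Rational(1597, 26)) = Add(Rational(154, 57), Rational(1597, 26)) = Rational(95033, 1482)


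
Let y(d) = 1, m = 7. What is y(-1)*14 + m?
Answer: 21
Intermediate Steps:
y(-1)*14 + m = 1*14 + 7 = 14 + 7 = 21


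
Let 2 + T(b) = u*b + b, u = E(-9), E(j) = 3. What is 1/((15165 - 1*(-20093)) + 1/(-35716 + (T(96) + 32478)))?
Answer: 2856/100696847 ≈ 2.8362e-5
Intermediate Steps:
u = 3
T(b) = -2 + 4*b (T(b) = -2 + (3*b + b) = -2 + 4*b)
1/((15165 - 1*(-20093)) + 1/(-35716 + (T(96) + 32478))) = 1/((15165 - 1*(-20093)) + 1/(-35716 + ((-2 + 4*96) + 32478))) = 1/((15165 + 20093) + 1/(-35716 + ((-2 + 384) + 32478))) = 1/(35258 + 1/(-35716 + (382 + 32478))) = 1/(35258 + 1/(-35716 + 32860)) = 1/(35258 + 1/(-2856)) = 1/(35258 - 1/2856) = 1/(100696847/2856) = 2856/100696847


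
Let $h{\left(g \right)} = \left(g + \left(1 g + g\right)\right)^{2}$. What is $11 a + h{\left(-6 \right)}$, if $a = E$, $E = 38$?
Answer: $742$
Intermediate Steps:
$a = 38$
$h{\left(g \right)} = 9 g^{2}$ ($h{\left(g \right)} = \left(g + \left(g + g\right)\right)^{2} = \left(g + 2 g\right)^{2} = \left(3 g\right)^{2} = 9 g^{2}$)
$11 a + h{\left(-6 \right)} = 11 \cdot 38 + 9 \left(-6\right)^{2} = 418 + 9 \cdot 36 = 418 + 324 = 742$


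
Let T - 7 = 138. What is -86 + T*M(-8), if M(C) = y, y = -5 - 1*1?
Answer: -956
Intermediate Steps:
T = 145 (T = 7 + 138 = 145)
y = -6 (y = -5 - 1 = -6)
M(C) = -6
-86 + T*M(-8) = -86 + 145*(-6) = -86 - 870 = -956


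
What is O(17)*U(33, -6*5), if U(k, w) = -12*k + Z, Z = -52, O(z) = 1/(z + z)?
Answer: -224/17 ≈ -13.176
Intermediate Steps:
O(z) = 1/(2*z)
U(k, w) = -52 - 12*k (U(k, w) = -12*k - 52 = -52 - 12*k)
O(17)*U(33, -6*5) = ((½)/17)*(-52 - 12*33) = ((½)*(1/17))*(-52 - 396) = (1/34)*(-448) = -224/17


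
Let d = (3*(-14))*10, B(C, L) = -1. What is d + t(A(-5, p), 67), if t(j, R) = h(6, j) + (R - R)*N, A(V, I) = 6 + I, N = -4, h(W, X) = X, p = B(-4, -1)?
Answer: -415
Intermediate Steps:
p = -1
d = -420 (d = -42*10 = -420)
t(j, R) = j (t(j, R) = j + (R - R)*(-4) = j + 0*(-4) = j + 0 = j)
d + t(A(-5, p), 67) = -420 + (6 - 1) = -420 + 5 = -415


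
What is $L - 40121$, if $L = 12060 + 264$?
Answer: $-27797$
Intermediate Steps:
$L = 12324$
$L - 40121 = 12324 - 40121 = -27797$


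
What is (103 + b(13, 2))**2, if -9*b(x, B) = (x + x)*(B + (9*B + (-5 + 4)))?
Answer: 187489/81 ≈ 2314.7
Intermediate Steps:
b(x, B) = -2*x*(-1 + 10*B)/9 (b(x, B) = -(x + x)*(B + (9*B + (-5 + 4)))/9 = -2*x*(B + (9*B - 1))/9 = -2*x*(B + (-1 + 9*B))/9 = -2*x*(-1 + 10*B)/9)
(103 + b(13, 2))**2 = (103 + (2/9)*13*(1 - 10*2))**2 = (103 + (2/9)*13*(1 - 20))**2 = (103 + (2/9)*13*(-19))**2 = (103 - 494/9)**2 = (433/9)**2 = 187489/81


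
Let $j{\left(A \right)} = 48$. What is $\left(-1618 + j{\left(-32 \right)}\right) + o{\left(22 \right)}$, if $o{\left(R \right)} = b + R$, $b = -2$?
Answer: $-1550$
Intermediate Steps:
$o{\left(R \right)} = -2 + R$
$\left(-1618 + j{\left(-32 \right)}\right) + o{\left(22 \right)} = \left(-1618 + 48\right) + \left(-2 + 22\right) = -1570 + 20 = -1550$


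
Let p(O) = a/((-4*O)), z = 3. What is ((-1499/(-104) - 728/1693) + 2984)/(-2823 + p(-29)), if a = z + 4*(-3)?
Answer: -15307967347/14414882586 ≈ -1.0620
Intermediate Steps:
a = -9 (a = 3 + 4*(-3) = 3 - 12 = -9)
p(O) = 9/(4*O) (p(O) = -9*(-1/(4*O)) = -(-9)/(4*O) = 9/(4*O))
((-1499/(-104) - 728/1693) + 2984)/(-2823 + p(-29)) = ((-1499/(-104) - 728/1693) + 2984)/(-2823 + (9/4)/(-29)) = ((-1499*(-1/104) - 728*1/1693) + 2984)/(-2823 + (9/4)*(-1/29)) = ((1499/104 - 728/1693) + 2984)/(-2823 - 9/116) = (2462095/176072 + 2984)/(-327477/116) = (527860943/176072)*(-116/327477) = -15307967347/14414882586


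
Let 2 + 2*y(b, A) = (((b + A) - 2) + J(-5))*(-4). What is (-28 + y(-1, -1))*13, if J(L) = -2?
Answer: -221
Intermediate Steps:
y(b, A) = 7 - 2*A - 2*b (y(b, A) = -1 + ((((b + A) - 2) - 2)*(-4))/2 = -1 + ((((A + b) - 2) - 2)*(-4))/2 = -1 + (((-2 + A + b) - 2)*(-4))/2 = -1 + ((-4 + A + b)*(-4))/2 = -1 + (16 - 4*A - 4*b)/2 = -1 + (8 - 2*A - 2*b) = 7 - 2*A - 2*b)
(-28 + y(-1, -1))*13 = (-28 + (7 - 2*(-1) - 2*(-1)))*13 = (-28 + (7 + 2 + 2))*13 = (-28 + 11)*13 = -17*13 = -221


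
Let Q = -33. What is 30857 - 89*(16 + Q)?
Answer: 32370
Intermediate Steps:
30857 - 89*(16 + Q) = 30857 - 89*(16 - 33) = 30857 - 89*(-17) = 30857 + 1513 = 32370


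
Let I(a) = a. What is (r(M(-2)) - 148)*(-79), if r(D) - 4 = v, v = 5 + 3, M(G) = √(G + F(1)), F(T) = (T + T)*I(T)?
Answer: 10744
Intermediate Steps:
F(T) = 2*T² (F(T) = (T + T)*T = (2*T)*T = 2*T²)
M(G) = √(2 + G) (M(G) = √(G + 2*1²) = √(G + 2*1) = √(G + 2) = √(2 + G))
v = 8
r(D) = 12 (r(D) = 4 + 8 = 12)
(r(M(-2)) - 148)*(-79) = (12 - 148)*(-79) = -136*(-79) = 10744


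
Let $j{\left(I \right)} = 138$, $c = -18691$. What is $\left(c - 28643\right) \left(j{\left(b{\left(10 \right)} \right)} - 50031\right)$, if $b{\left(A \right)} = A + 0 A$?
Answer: $2361635262$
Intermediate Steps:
$b{\left(A \right)} = A$ ($b{\left(A \right)} = A + 0 = A$)
$\left(c - 28643\right) \left(j{\left(b{\left(10 \right)} \right)} - 50031\right) = \left(-18691 - 28643\right) \left(138 - 50031\right) = \left(-47334\right) \left(-49893\right) = 2361635262$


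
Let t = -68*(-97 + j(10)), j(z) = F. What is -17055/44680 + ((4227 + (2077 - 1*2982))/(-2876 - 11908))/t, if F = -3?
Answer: -1948531867/5104243200 ≈ -0.38175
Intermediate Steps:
j(z) = -3
t = 6800 (t = -68*(-97 - 3) = -68*(-100) = 6800)
-17055/44680 + ((4227 + (2077 - 1*2982))/(-2876 - 11908))/t = -17055/44680 + ((4227 + (2077 - 1*2982))/(-2876 - 11908))/6800 = -17055*1/44680 + ((4227 + (2077 - 2982))/(-14784))*(1/6800) = -3411/8936 + ((4227 - 905)*(-1/14784))*(1/6800) = -3411/8936 + (3322*(-1/14784))*(1/6800) = -3411/8936 - 151/672*1/6800 = -3411/8936 - 151/4569600 = -1948531867/5104243200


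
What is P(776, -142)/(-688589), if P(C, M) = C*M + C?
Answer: 109416/688589 ≈ 0.15890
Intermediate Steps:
P(C, M) = C + C*M
P(776, -142)/(-688589) = (776*(1 - 142))/(-688589) = (776*(-141))*(-1/688589) = -109416*(-1/688589) = 109416/688589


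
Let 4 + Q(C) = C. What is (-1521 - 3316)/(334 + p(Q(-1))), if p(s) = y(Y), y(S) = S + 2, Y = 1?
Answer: -4837/337 ≈ -14.353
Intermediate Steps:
Q(C) = -4 + C
y(S) = 2 + S
p(s) = 3 (p(s) = 2 + 1 = 3)
(-1521 - 3316)/(334 + p(Q(-1))) = (-1521 - 3316)/(334 + 3) = -4837/337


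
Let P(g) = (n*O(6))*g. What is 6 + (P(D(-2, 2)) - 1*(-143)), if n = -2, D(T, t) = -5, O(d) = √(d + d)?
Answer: 149 + 20*√3 ≈ 183.64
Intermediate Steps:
O(d) = √2*√d (O(d) = √(2*d) = √2*√d)
P(g) = -4*g*√3 (P(g) = (-2*√2*√6)*g = (-4*√3)*g = -4*g*√3)
6 + (P(D(-2, 2)) - 1*(-143)) = 6 + (-4*(-5)*√3 - 1*(-143)) = 6 + (20*√3 + 143) = 6 + (143 + 20*√3) = 149 + 20*√3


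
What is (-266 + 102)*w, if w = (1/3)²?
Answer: -164/9 ≈ -18.222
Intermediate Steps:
w = ⅑ (w = (⅓)² = ⅑ ≈ 0.11111)
(-266 + 102)*w = (-266 + 102)*(⅑) = -164*⅑ = -164/9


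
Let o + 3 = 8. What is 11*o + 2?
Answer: 57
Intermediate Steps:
o = 5 (o = -3 + 8 = 5)
11*o + 2 = 11*5 + 2 = 55 + 2 = 57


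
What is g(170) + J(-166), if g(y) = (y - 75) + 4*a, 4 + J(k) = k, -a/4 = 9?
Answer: -219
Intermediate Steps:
a = -36 (a = -4*9 = -36)
J(k) = -4 + k
g(y) = -219 + y (g(y) = (y - 75) + 4*(-36) = (-75 + y) - 144 = -219 + y)
g(170) + J(-166) = (-219 + 170) + (-4 - 166) = -49 - 170 = -219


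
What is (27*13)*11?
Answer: 3861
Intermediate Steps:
(27*13)*11 = 351*11 = 3861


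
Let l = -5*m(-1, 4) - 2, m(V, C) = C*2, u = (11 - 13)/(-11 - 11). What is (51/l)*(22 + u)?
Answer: -4131/154 ≈ -26.825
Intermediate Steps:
u = 1/11 (u = -2/(-22) = -2*(-1/22) = 1/11 ≈ 0.090909)
m(V, C) = 2*C
l = -42 (l = -10*4 - 2 = -5*8 - 2 = -40 - 2 = -42)
(51/l)*(22 + u) = (51/(-42))*(22 + 1/11) = (51*(-1/42))*(243/11) = -17/14*243/11 = -4131/154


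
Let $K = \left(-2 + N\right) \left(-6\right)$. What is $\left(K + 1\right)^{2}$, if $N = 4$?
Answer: $121$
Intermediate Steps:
$K = -12$ ($K = \left(-2 + 4\right) \left(-6\right) = 2 \left(-6\right) = -12$)
$\left(K + 1\right)^{2} = \left(-12 + 1\right)^{2} = \left(-11\right)^{2} = 121$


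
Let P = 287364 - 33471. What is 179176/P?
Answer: 179176/253893 ≈ 0.70571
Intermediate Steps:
P = 253893
179176/P = 179176/253893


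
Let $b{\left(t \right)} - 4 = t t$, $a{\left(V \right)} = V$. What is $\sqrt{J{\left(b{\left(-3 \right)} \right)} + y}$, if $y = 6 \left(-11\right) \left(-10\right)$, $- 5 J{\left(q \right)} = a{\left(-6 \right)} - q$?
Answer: $\frac{\sqrt{16595}}{5} \approx 25.764$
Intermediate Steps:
$b{\left(t \right)} = 4 + t^{2}$ ($b{\left(t \right)} = 4 + t t = 4 + t^{2}$)
$J{\left(q \right)} = \frac{6}{5} + \frac{q}{5}$ ($J{\left(q \right)} = - \frac{-6 - q}{5} = \frac{6}{5} + \frac{q}{5}$)
$y = 660$ ($y = \left(-66\right) \left(-10\right) = 660$)
$\sqrt{J{\left(b{\left(-3 \right)} \right)} + y} = \sqrt{\left(\frac{6}{5} + \frac{4 + \left(-3\right)^{2}}{5}\right) + 660} = \sqrt{\left(\frac{6}{5} + \frac{4 + 9}{5}\right) + 660} = \sqrt{\left(\frac{6}{5} + \frac{1}{5} \cdot 13\right) + 660} = \sqrt{\left(\frac{6}{5} + \frac{13}{5}\right) + 660} = \sqrt{\frac{19}{5} + 660} = \sqrt{\frac{3319}{5}} = \frac{\sqrt{16595}}{5}$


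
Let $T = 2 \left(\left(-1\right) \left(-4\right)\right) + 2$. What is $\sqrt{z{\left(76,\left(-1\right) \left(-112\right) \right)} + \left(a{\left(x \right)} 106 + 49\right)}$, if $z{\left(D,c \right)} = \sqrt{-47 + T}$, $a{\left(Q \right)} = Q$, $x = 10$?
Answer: $\sqrt{1109 + i \sqrt{37}} \approx 33.302 + 0.09133 i$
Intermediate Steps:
$T = 10$ ($T = 2 \cdot 4 + 2 = 8 + 2 = 10$)
$z{\left(D,c \right)} = i \sqrt{37}$ ($z{\left(D,c \right)} = \sqrt{-47 + 10} = \sqrt{-37} = i \sqrt{37}$)
$\sqrt{z{\left(76,\left(-1\right) \left(-112\right) \right)} + \left(a{\left(x \right)} 106 + 49\right)} = \sqrt{i \sqrt{37} + \left(10 \cdot 106 + 49\right)} = \sqrt{i \sqrt{37} + \left(1060 + 49\right)} = \sqrt{i \sqrt{37} + 1109} = \sqrt{1109 + i \sqrt{37}}$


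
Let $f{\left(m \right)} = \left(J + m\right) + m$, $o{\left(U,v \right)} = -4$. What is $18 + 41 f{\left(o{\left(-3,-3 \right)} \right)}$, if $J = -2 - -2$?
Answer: $-310$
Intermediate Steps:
$J = 0$ ($J = -2 + 2 = 0$)
$f{\left(m \right)} = 2 m$ ($f{\left(m \right)} = \left(0 + m\right) + m = m + m = 2 m$)
$18 + 41 f{\left(o{\left(-3,-3 \right)} \right)} = 18 + 41 \cdot 2 \left(-4\right) = 18 + 41 \left(-8\right) = 18 - 328 = -310$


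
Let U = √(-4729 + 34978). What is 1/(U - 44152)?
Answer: -44152/1949368855 - 3*√3361/1949368855 ≈ -2.2739e-5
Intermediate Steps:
U = 3*√3361 (U = √30249 = 3*√3361 ≈ 173.92)
1/(U - 44152) = 1/(3*√3361 - 44152) = 1/(-44152 + 3*√3361)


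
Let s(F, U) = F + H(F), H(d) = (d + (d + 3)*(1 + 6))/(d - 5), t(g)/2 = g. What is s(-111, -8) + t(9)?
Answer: -9921/116 ≈ -85.526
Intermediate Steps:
t(g) = 2*g
H(d) = (21 + 8*d)/(-5 + d) (H(d) = (d + (3 + d)*7)/(-5 + d) = (d + (21 + 7*d))/(-5 + d) = (21 + 8*d)/(-5 + d))
s(F, U) = F + (21 + 8*F)/(-5 + F)
s(-111, -8) + t(9) = (21 + (-111)**2 + 3*(-111))/(-5 - 111) + 2*9 = (21 + 12321 - 333)/(-116) + 18 = -1/116*12009 + 18 = -12009/116 + 18 = -9921/116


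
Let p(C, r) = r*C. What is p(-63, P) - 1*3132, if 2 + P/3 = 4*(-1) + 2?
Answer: -2376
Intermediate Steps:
P = -12 (P = -6 + 3*(4*(-1) + 2) = -6 + 3*(-4 + 2) = -6 + 3*(-2) = -6 - 6 = -12)
p(C, r) = C*r
p(-63, P) - 1*3132 = -63*(-12) - 1*3132 = 756 - 3132 = -2376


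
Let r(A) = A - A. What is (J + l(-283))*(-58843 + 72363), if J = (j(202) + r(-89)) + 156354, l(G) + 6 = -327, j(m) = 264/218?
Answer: 229926811920/109 ≈ 2.1094e+9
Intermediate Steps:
j(m) = 132/109 (j(m) = 264*(1/218) = 132/109)
l(G) = -333 (l(G) = -6 - 327 = -333)
r(A) = 0
J = 17042718/109 (J = (132/109 + 0) + 156354 = 132/109 + 156354 = 17042718/109 ≈ 1.5636e+5)
(J + l(-283))*(-58843 + 72363) = (17042718/109 - 333)*(-58843 + 72363) = (17006421/109)*13520 = 229926811920/109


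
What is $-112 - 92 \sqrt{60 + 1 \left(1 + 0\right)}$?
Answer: $-112 - 92 \sqrt{61} \approx -830.54$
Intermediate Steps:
$-112 - 92 \sqrt{60 + 1 \left(1 + 0\right)} = -112 - 92 \sqrt{60 + 1 \cdot 1} = -112 - 92 \sqrt{60 + 1} = -112 - 92 \sqrt{61}$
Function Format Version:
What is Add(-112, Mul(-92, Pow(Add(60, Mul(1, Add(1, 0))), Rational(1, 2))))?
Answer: Add(-112, Mul(-92, Pow(61, Rational(1, 2)))) ≈ -830.54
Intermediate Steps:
Add(-112, Mul(-92, Pow(Add(60, Mul(1, Add(1, 0))), Rational(1, 2)))) = Add(-112, Mul(-92, Pow(Add(60, Mul(1, 1)), Rational(1, 2)))) = Add(-112, Mul(-92, Pow(Add(60, 1), Rational(1, 2)))) = Add(-112, Mul(-92, Pow(61, Rational(1, 2))))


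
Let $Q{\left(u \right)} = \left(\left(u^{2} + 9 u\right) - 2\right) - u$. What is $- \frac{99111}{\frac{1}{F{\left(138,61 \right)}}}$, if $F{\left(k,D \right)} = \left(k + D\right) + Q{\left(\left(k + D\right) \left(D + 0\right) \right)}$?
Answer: $-14614177611930$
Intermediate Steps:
$Q{\left(u \right)} = -2 + u^{2} + 8 u$ ($Q{\left(u \right)} = \left(-2 + u^{2} + 9 u\right) - u = -2 + u^{2} + 8 u$)
$F{\left(k,D \right)} = -2 + D + k + D^{2} \left(D + k\right)^{2} + 8 D \left(D + k\right)$ ($F{\left(k,D \right)} = \left(k + D\right) + \left(-2 + \left(\left(k + D\right) \left(D + 0\right)\right)^{2} + 8 \left(k + D\right) \left(D + 0\right)\right) = \left(D + k\right) + \left(-2 + \left(\left(D + k\right) D\right)^{2} + 8 \left(D + k\right) D\right) = \left(D + k\right) + \left(-2 + \left(D \left(D + k\right)\right)^{2} + 8 D \left(D + k\right)\right) = \left(D + k\right) + \left(-2 + D^{2} \left(D + k\right)^{2} + 8 D \left(D + k\right)\right) = -2 + D + k + D^{2} \left(D + k\right)^{2} + 8 D \left(D + k\right)$)
$- \frac{99111}{\frac{1}{F{\left(138,61 \right)}}} = - \frac{99111}{\frac{1}{-2 + 61 + 138 + 61^{2} \left(61 + 138\right)^{2} + 8 \cdot 61 \left(61 + 138\right)}} = - \frac{99111}{\frac{1}{-2 + 61 + 138 + 3721 \cdot 199^{2} + 8 \cdot 61 \cdot 199}} = - \frac{99111}{\frac{1}{-2 + 61 + 138 + 3721 \cdot 39601 + 97112}} = - \frac{99111}{\frac{1}{-2 + 61 + 138 + 147355321 + 97112}} = - \frac{99111}{\frac{1}{147452630}} = - 99111 \frac{1}{\frac{1}{147452630}} = \left(-99111\right) 147452630 = -14614177611930$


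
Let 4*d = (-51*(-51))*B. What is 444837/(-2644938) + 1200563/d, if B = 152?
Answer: 86984663908/7261677279 ≈ 11.979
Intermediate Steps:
d = 98838 (d = (-51*(-51)*152)/4 = (2601*152)/4 = (¼)*395352 = 98838)
444837/(-2644938) + 1200563/d = 444837/(-2644938) + 1200563/98838 = 444837*(-1/2644938) + 1200563*(1/98838) = -148279/881646 + 1200563/98838 = 86984663908/7261677279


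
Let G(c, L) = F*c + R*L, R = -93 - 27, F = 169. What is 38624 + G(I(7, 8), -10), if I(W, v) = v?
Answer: 41176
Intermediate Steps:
R = -120
G(c, L) = -120*L + 169*c (G(c, L) = 169*c - 120*L = -120*L + 169*c)
38624 + G(I(7, 8), -10) = 38624 + (-120*(-10) + 169*8) = 38624 + (1200 + 1352) = 38624 + 2552 = 41176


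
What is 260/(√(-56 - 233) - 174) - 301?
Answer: -1849061/6113 - 884*I/6113 ≈ -302.48 - 0.14461*I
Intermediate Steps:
260/(√(-56 - 233) - 174) - 301 = 260/(√(-289) - 174) - 301 = 260/(17*I - 174) - 301 = 260/(-174 + 17*I) - 301 = ((-174 - 17*I)/30565)*260 - 301 = 52*(-174 - 17*I)/6113 - 301 = -301 + 52*(-174 - 17*I)/6113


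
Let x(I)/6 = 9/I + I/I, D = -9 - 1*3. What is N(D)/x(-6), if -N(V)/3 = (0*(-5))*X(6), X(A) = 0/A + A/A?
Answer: 0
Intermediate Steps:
D = -12 (D = -9 - 3 = -12)
X(A) = 1 (X(A) = 0 + 1 = 1)
N(V) = 0 (N(V) = -3*0*(-5) = -0 = -3*0 = 0)
x(I) = 6 + 54/I (x(I) = 6*(9/I + I/I) = 6*(9/I + 1) = 6*(1 + 9/I) = 6 + 54/I)
N(D)/x(-6) = 0/(6 + 54/(-6)) = 0/(6 + 54*(-⅙)) = 0/(6 - 9) = 0/(-3) = 0*(-⅓) = 0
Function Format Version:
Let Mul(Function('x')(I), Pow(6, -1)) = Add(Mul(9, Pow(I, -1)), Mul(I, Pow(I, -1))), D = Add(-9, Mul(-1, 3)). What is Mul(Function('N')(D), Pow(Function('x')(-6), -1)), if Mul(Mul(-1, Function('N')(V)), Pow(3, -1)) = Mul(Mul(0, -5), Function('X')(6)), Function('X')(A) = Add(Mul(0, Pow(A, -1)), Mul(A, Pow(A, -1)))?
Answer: 0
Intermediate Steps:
D = -12 (D = Add(-9, -3) = -12)
Function('X')(A) = 1 (Function('X')(A) = Add(0, 1) = 1)
Function('N')(V) = 0 (Function('N')(V) = Mul(-3, Mul(Mul(0, -5), 1)) = Mul(-3, Mul(0, 1)) = Mul(-3, 0) = 0)
Function('x')(I) = Add(6, Mul(54, Pow(I, -1))) (Function('x')(I) = Mul(6, Add(Mul(9, Pow(I, -1)), Mul(I, Pow(I, -1)))) = Mul(6, Add(Mul(9, Pow(I, -1)), 1)) = Mul(6, Add(1, Mul(9, Pow(I, -1)))) = Add(6, Mul(54, Pow(I, -1))))
Mul(Function('N')(D), Pow(Function('x')(-6), -1)) = Mul(0, Pow(Add(6, Mul(54, Pow(-6, -1))), -1)) = Mul(0, Pow(Add(6, Mul(54, Rational(-1, 6))), -1)) = Mul(0, Pow(Add(6, -9), -1)) = Mul(0, Pow(-3, -1)) = Mul(0, Rational(-1, 3)) = 0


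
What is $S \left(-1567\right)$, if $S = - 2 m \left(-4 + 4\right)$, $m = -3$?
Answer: $0$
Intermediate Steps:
$S = 0$ ($S = \left(-2\right) \left(-3\right) \left(-4 + 4\right) = 6 \cdot 0 = 0$)
$S \left(-1567\right) = 0 \left(-1567\right) = 0$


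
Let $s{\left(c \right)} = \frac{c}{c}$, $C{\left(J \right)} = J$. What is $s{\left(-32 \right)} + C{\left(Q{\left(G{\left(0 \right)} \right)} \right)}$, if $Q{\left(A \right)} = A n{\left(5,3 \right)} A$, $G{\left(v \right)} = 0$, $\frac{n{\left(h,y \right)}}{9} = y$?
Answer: $1$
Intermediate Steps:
$n{\left(h,y \right)} = 9 y$
$Q{\left(A \right)} = 27 A^{2}$ ($Q{\left(A \right)} = A 9 \cdot 3 A = A 27 A = 27 A A = 27 A^{2}$)
$s{\left(c \right)} = 1$
$s{\left(-32 \right)} + C{\left(Q{\left(G{\left(0 \right)} \right)} \right)} = 1 + 27 \cdot 0^{2} = 1 + 27 \cdot 0 = 1 + 0 = 1$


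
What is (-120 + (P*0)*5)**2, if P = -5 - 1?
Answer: 14400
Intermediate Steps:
P = -6
(-120 + (P*0)*5)**2 = (-120 - 6*0*5)**2 = (-120 + 0*5)**2 = (-120 + 0)**2 = (-120)**2 = 14400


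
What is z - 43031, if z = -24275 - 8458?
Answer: -75764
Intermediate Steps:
z = -32733
z - 43031 = -32733 - 43031 = -75764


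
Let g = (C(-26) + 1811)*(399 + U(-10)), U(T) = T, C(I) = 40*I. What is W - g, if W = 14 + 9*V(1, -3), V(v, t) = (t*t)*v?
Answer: -299824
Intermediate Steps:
V(v, t) = v*t² (V(v, t) = t²*v = v*t²)
W = 95 (W = 14 + 9*(1*(-3)²) = 14 + 9*(1*9) = 14 + 9*9 = 14 + 81 = 95)
g = 299919 (g = (40*(-26) + 1811)*(399 - 10) = (-1040 + 1811)*389 = 771*389 = 299919)
W - g = 95 - 1*299919 = 95 - 299919 = -299824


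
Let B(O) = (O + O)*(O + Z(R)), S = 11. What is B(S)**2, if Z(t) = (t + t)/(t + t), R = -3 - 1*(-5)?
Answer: 69696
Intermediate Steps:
R = 2 (R = -3 + 5 = 2)
Z(t) = 1 (Z(t) = (2*t)/((2*t)) = (2*t)*(1/(2*t)) = 1)
B(O) = 2*O*(1 + O) (B(O) = (O + O)*(O + 1) = (2*O)*(1 + O) = 2*O*(1 + O))
B(S)**2 = (2*11*(1 + 11))**2 = (2*11*12)**2 = 264**2 = 69696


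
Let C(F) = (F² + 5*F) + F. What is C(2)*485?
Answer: 7760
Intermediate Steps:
C(F) = F² + 6*F
C(2)*485 = (2*(6 + 2))*485 = (2*8)*485 = 16*485 = 7760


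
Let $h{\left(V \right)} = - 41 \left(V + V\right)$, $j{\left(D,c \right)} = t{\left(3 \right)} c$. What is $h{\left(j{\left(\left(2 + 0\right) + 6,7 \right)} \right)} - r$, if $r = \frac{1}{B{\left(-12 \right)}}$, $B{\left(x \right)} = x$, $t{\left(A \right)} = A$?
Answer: $- \frac{20663}{12} \approx -1721.9$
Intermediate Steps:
$j{\left(D,c \right)} = 3 c$
$h{\left(V \right)} = - 82 V$ ($h{\left(V \right)} = - 41 \cdot 2 V = - 82 V$)
$r = - \frac{1}{12}$ ($r = \frac{1}{-12} = - \frac{1}{12} \approx -0.083333$)
$h{\left(j{\left(\left(2 + 0\right) + 6,7 \right)} \right)} - r = - 82 \cdot 3 \cdot 7 - - \frac{1}{12} = \left(-82\right) 21 + \frac{1}{12} = -1722 + \frac{1}{12} = - \frac{20663}{12}$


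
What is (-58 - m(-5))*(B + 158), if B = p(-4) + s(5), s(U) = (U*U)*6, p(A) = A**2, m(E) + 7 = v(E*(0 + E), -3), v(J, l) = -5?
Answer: -14904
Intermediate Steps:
m(E) = -12 (m(E) = -7 - 5 = -12)
s(U) = 6*U**2 (s(U) = U**2*6 = 6*U**2)
B = 166 (B = (-4)**2 + 6*5**2 = 16 + 6*25 = 16 + 150 = 166)
(-58 - m(-5))*(B + 158) = (-58 - 1*(-12))*(166 + 158) = (-58 + 12)*324 = -46*324 = -14904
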